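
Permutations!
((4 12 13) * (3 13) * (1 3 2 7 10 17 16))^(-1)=(1 16 17 10 7 2 12 4 13 3)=((1 3 13 4 12 2 7 10 17 16))^(-1)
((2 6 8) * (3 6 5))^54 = (2 8 6 3 5)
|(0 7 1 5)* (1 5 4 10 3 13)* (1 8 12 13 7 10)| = |(0 10 3 7 5)(1 4)(8 12 13)| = 30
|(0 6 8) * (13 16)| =6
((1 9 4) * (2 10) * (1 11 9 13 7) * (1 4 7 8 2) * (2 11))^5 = ((1 13 8 11 9 7 4 2 10))^5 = (1 7 13 4 8 2 11 10 9)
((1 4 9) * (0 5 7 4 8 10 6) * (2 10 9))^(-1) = (0 6 10 2 4 7 5)(1 9 8)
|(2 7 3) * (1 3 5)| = 5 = |(1 3 2 7 5)|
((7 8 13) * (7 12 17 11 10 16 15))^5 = (7 11 8 10 13 16 12 15 17)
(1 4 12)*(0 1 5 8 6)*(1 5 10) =(0 5 8 6)(1 4 12 10) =[5, 4, 2, 3, 12, 8, 0, 7, 6, 9, 1, 11, 10]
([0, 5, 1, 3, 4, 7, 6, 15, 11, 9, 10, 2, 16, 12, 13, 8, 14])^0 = (16)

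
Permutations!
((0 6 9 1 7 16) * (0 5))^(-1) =((0 6 9 1 7 16 5))^(-1) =(0 5 16 7 1 9 6)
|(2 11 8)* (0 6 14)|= 3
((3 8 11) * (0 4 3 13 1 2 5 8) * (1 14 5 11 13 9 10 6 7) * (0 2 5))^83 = ((0 4 3 2 11 9 10 6 7 1 5 8 13 14))^83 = (0 14 13 8 5 1 7 6 10 9 11 2 3 4)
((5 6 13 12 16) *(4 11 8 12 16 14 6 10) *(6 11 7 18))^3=(4 6 5 7 13 10 18 16)(8 11 14 12)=((4 7 18 6 13 16 5 10)(8 12 14 11))^3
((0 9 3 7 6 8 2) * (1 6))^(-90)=(0 8 1 3)(2 6 7 9)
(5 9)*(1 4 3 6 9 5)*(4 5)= (1 5 4 3 6 9)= [0, 5, 2, 6, 3, 4, 9, 7, 8, 1]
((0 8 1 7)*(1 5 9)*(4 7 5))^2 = ((0 8 4 7)(1 5 9))^2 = (0 4)(1 9 5)(7 8)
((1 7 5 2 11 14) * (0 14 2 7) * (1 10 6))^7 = (0 10 1 14 6)(2 11)(5 7)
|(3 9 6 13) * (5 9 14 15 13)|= |(3 14 15 13)(5 9 6)|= 12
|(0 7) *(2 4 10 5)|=|(0 7)(2 4 10 5)|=4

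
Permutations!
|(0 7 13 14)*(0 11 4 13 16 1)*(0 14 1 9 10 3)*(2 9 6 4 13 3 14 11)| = 12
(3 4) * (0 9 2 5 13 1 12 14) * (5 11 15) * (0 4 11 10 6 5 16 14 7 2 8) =[9, 12, 10, 11, 3, 13, 5, 2, 0, 8, 6, 15, 7, 1, 4, 16, 14] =(0 9 8)(1 12 7 2 10 6 5 13)(3 11 15 16 14 4)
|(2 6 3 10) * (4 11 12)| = 12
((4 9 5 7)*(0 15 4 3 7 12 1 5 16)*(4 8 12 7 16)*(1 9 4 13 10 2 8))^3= ((0 15 1 5 7 3 16)(2 8 12 9 13 10))^3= (0 5 16 1 3 15 7)(2 9)(8 13)(10 12)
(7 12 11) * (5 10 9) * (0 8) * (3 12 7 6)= (0 8)(3 12 11 6)(5 10 9)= [8, 1, 2, 12, 4, 10, 3, 7, 0, 5, 9, 6, 11]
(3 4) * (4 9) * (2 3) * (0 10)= [10, 1, 3, 9, 2, 5, 6, 7, 8, 4, 0]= (0 10)(2 3 9 4)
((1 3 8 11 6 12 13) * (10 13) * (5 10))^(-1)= ((1 3 8 11 6 12 5 10 13))^(-1)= (1 13 10 5 12 6 11 8 3)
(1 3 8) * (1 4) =[0, 3, 2, 8, 1, 5, 6, 7, 4] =(1 3 8 4)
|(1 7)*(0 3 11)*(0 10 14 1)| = 7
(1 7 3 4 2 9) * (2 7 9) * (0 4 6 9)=(0 4 7 3 6 9 1)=[4, 0, 2, 6, 7, 5, 9, 3, 8, 1]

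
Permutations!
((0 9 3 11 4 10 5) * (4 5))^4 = (0 5 11 3 9)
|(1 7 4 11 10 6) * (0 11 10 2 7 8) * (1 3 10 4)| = 6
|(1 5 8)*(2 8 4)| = 5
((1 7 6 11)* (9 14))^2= (14)(1 6)(7 11)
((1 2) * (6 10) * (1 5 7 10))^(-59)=(1 2 5 7 10 6)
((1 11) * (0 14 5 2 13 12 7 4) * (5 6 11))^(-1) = (0 4 7 12 13 2 5 1 11 6 14)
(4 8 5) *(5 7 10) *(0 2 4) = [2, 1, 4, 3, 8, 0, 6, 10, 7, 9, 5] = (0 2 4 8 7 10 5)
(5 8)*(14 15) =(5 8)(14 15) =[0, 1, 2, 3, 4, 8, 6, 7, 5, 9, 10, 11, 12, 13, 15, 14]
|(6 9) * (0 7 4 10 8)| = |(0 7 4 10 8)(6 9)| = 10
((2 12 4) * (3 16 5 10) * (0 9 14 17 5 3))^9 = ((0 9 14 17 5 10)(2 12 4)(3 16))^9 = (0 17)(3 16)(5 9)(10 14)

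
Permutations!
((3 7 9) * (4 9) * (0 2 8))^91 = (0 2 8)(3 9 4 7)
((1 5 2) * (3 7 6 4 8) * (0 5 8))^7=((0 5 2 1 8 3 7 6 4))^7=(0 6 3 1 5 4 7 8 2)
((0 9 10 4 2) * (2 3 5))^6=(0 2 5 3 4 10 9)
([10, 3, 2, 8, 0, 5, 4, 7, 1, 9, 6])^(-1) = (0 4 6 10)(1 8 3)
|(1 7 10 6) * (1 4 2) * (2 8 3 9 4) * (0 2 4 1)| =|(0 2)(1 7 10 6 4 8 3 9)| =8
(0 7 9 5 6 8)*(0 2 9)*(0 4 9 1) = (0 7 4 9 5 6 8 2 1) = [7, 0, 1, 3, 9, 6, 8, 4, 2, 5]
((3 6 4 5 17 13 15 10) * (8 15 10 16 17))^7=(3 17 8 6 13 15 4 10 16 5)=((3 6 4 5 8 15 16 17 13 10))^7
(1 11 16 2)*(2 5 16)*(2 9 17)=(1 11 9 17 2)(5 16)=[0, 11, 1, 3, 4, 16, 6, 7, 8, 17, 10, 9, 12, 13, 14, 15, 5, 2]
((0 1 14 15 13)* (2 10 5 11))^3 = (0 15 1 13 14)(2 11 5 10)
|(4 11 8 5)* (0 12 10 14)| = |(0 12 10 14)(4 11 8 5)| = 4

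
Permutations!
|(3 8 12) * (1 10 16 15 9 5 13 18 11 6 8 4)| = 14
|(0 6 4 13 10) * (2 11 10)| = 7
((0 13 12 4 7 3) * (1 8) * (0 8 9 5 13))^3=(1 13 7)(3 9 12)(4 8 5)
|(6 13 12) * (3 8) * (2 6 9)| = 10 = |(2 6 13 12 9)(3 8)|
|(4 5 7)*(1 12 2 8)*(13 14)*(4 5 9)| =4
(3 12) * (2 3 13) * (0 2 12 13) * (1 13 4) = [2, 13, 3, 4, 1, 5, 6, 7, 8, 9, 10, 11, 0, 12] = (0 2 3 4 1 13 12)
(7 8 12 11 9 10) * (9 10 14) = (7 8 12 11 10)(9 14) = [0, 1, 2, 3, 4, 5, 6, 8, 12, 14, 7, 10, 11, 13, 9]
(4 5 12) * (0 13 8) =[13, 1, 2, 3, 5, 12, 6, 7, 0, 9, 10, 11, 4, 8] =(0 13 8)(4 5 12)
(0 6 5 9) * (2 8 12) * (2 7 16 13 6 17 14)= (0 17 14 2 8 12 7 16 13 6 5 9)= [17, 1, 8, 3, 4, 9, 5, 16, 12, 0, 10, 11, 7, 6, 2, 15, 13, 14]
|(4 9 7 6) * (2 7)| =|(2 7 6 4 9)| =5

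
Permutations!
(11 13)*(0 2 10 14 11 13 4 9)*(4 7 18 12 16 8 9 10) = (0 2 4 10 14 11 7 18 12 16 8 9) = [2, 1, 4, 3, 10, 5, 6, 18, 9, 0, 14, 7, 16, 13, 11, 15, 8, 17, 12]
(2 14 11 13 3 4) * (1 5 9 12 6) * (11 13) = (1 5 9 12 6)(2 14 13 3 4) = [0, 5, 14, 4, 2, 9, 1, 7, 8, 12, 10, 11, 6, 3, 13]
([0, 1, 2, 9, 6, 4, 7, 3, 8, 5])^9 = (3 4)(5 7)(6 9)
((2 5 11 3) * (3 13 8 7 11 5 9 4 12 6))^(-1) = ((2 9 4 12 6 3)(7 11 13 8))^(-1) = (2 3 6 12 4 9)(7 8 13 11)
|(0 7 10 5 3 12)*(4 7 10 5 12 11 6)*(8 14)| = 6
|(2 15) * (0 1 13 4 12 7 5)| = |(0 1 13 4 12 7 5)(2 15)| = 14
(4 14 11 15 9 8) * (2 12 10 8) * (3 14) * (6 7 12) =(2 6 7 12 10 8 4 3 14 11 15 9) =[0, 1, 6, 14, 3, 5, 7, 12, 4, 2, 8, 15, 10, 13, 11, 9]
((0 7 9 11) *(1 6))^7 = ((0 7 9 11)(1 6))^7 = (0 11 9 7)(1 6)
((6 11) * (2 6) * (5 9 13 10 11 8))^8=(13)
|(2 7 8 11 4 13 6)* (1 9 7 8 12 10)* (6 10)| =11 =|(1 9 7 12 6 2 8 11 4 13 10)|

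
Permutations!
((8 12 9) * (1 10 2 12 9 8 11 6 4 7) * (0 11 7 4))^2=((0 11 6)(1 10 2 12 8 9 7))^2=(0 6 11)(1 2 8 7 10 12 9)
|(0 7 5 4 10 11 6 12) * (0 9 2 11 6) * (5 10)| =8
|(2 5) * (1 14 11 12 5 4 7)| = 8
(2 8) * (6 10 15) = (2 8)(6 10 15) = [0, 1, 8, 3, 4, 5, 10, 7, 2, 9, 15, 11, 12, 13, 14, 6]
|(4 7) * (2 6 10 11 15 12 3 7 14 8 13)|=|(2 6 10 11 15 12 3 7 4 14 8 13)|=12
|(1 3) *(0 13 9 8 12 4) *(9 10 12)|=|(0 13 10 12 4)(1 3)(8 9)|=10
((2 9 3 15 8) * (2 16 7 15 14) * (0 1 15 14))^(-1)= ((0 1 15 8 16 7 14 2 9 3))^(-1)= (0 3 9 2 14 7 16 8 15 1)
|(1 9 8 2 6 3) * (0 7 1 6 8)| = 4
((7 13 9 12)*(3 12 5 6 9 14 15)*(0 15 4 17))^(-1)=((0 15 3 12 7 13 14 4 17)(5 6 9))^(-1)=(0 17 4 14 13 7 12 3 15)(5 9 6)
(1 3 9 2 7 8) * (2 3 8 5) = (1 8)(2 7 5)(3 9) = [0, 8, 7, 9, 4, 2, 6, 5, 1, 3]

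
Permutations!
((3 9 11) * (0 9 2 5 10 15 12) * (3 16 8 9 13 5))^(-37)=(0 12 15 10 5 13)(2 3)(8 16 11 9)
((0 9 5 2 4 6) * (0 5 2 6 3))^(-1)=(0 3 4 2 9)(5 6)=((0 9 2 4 3)(5 6))^(-1)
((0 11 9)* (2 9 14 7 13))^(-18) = ((0 11 14 7 13 2 9))^(-18) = (0 7 9 14 2 11 13)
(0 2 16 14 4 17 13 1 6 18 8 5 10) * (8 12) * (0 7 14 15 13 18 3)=(0 2 16 15 13 1 6 3)(4 17 18 12 8 5 10 7 14)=[2, 6, 16, 0, 17, 10, 3, 14, 5, 9, 7, 11, 8, 1, 4, 13, 15, 18, 12]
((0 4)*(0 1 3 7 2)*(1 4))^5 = ((0 1 3 7 2))^5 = (7)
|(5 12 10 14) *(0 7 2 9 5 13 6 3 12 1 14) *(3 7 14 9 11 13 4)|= |(0 14 4 3 12 10)(1 9 5)(2 11 13 6 7)|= 30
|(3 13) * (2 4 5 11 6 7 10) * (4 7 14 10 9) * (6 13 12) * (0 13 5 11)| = |(0 13 3 12 6 14 10 2 7 9 4 11 5)| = 13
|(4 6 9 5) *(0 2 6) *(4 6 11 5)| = 7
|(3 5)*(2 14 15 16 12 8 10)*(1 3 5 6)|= 21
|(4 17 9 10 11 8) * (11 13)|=7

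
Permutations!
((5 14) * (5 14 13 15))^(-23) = ((5 13 15))^(-23) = (5 13 15)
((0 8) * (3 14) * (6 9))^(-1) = ((0 8)(3 14)(6 9))^(-1) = (0 8)(3 14)(6 9)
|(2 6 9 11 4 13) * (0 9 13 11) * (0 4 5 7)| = 6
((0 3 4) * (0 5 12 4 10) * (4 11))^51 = (4 11 12 5)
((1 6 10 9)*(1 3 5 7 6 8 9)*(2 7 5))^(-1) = (1 10 6 7 2 3 9 8)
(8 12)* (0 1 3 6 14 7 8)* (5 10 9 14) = (0 1 3 6 5 10 9 14 7 8 12) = [1, 3, 2, 6, 4, 10, 5, 8, 12, 14, 9, 11, 0, 13, 7]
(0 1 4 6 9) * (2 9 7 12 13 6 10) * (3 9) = (0 1 4 10 2 3 9)(6 7 12 13) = [1, 4, 3, 9, 10, 5, 7, 12, 8, 0, 2, 11, 13, 6]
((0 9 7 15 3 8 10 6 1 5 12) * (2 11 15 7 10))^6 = (0 12 5 1 6 10 9)(2 11 15 3 8) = ((0 9 10 6 1 5 12)(2 11 15 3 8))^6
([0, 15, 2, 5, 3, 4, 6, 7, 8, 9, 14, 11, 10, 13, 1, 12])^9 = [0, 14, 2, 3, 4, 5, 6, 7, 8, 9, 12, 11, 15, 13, 10, 1]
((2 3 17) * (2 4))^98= (2 17)(3 4)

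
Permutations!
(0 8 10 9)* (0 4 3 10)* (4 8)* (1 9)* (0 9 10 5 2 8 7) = (0 4 3 5 2 8 9 7)(1 10) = [4, 10, 8, 5, 3, 2, 6, 0, 9, 7, 1]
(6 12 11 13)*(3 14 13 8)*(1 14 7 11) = [0, 14, 2, 7, 4, 5, 12, 11, 3, 9, 10, 8, 1, 6, 13] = (1 14 13 6 12)(3 7 11 8)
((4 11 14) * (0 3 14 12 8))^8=(0 3 14 4 11 12 8)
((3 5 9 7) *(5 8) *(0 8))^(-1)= ((0 8 5 9 7 3))^(-1)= (0 3 7 9 5 8)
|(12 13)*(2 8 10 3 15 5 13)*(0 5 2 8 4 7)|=11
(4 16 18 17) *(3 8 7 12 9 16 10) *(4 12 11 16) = (3 8 7 11 16 18 17 12 9 4 10) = [0, 1, 2, 8, 10, 5, 6, 11, 7, 4, 3, 16, 9, 13, 14, 15, 18, 12, 17]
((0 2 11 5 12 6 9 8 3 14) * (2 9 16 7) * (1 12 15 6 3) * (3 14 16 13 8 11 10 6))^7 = (0 7 12 3 8 5 6 9 2 14 16 1 15 13 11 10)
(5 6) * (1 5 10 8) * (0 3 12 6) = (0 3 12 6 10 8 1 5) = [3, 5, 2, 12, 4, 0, 10, 7, 1, 9, 8, 11, 6]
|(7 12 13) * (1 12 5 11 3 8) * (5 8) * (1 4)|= |(1 12 13 7 8 4)(3 5 11)|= 6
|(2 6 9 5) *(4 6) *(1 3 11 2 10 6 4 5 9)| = 7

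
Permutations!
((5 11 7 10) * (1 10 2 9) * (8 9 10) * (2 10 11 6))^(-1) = ((1 8 9)(2 11 7 10 5 6))^(-1) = (1 9 8)(2 6 5 10 7 11)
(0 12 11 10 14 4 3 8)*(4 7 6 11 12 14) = (0 14 7 6 11 10 4 3 8) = [14, 1, 2, 8, 3, 5, 11, 6, 0, 9, 4, 10, 12, 13, 7]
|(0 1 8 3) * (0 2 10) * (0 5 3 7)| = |(0 1 8 7)(2 10 5 3)| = 4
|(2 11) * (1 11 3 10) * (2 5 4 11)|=12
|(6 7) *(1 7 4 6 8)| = 6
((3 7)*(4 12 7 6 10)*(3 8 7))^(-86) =(3 12 4 10 6)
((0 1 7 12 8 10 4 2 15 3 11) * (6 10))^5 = (0 6 3 12 2 1 10 11 8 15 7 4)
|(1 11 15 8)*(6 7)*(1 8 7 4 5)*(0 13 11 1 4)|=|(0 13 11 15 7 6)(4 5)|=6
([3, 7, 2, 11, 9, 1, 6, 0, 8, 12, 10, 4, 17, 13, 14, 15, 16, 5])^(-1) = [7, 5, 2, 0, 11, 17, 6, 1, 8, 4, 10, 3, 9, 13, 14, 15, 16, 12]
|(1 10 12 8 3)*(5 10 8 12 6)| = 3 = |(12)(1 8 3)(5 10 6)|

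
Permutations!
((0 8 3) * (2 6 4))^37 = ((0 8 3)(2 6 4))^37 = (0 8 3)(2 6 4)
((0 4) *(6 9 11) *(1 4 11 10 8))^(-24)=(11)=((0 11 6 9 10 8 1 4))^(-24)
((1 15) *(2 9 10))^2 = ((1 15)(2 9 10))^2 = (15)(2 10 9)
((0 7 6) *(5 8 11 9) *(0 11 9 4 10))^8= (0 6 4)(5 9 8)(7 11 10)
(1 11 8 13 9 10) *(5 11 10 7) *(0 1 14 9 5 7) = (0 1 10 14 9)(5 11 8 13) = [1, 10, 2, 3, 4, 11, 6, 7, 13, 0, 14, 8, 12, 5, 9]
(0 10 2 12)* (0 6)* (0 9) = (0 10 2 12 6 9) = [10, 1, 12, 3, 4, 5, 9, 7, 8, 0, 2, 11, 6]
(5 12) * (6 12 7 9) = (5 7 9 6 12) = [0, 1, 2, 3, 4, 7, 12, 9, 8, 6, 10, 11, 5]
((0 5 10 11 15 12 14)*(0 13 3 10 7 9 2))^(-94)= ((0 5 7 9 2)(3 10 11 15 12 14 13))^(-94)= (0 5 7 9 2)(3 12 10 14 11 13 15)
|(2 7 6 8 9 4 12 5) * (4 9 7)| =12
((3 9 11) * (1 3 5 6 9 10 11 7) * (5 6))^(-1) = (1 7 9 6 11 10 3)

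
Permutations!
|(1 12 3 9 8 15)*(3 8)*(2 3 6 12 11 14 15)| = |(1 11 14 15)(2 3 9 6 12 8)| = 12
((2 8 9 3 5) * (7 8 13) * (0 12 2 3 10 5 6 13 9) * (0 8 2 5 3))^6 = ((0 12 5)(2 9 10 3 6 13 7))^6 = (2 7 13 6 3 10 9)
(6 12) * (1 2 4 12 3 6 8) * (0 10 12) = [10, 2, 4, 6, 0, 5, 3, 7, 1, 9, 12, 11, 8] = (0 10 12 8 1 2 4)(3 6)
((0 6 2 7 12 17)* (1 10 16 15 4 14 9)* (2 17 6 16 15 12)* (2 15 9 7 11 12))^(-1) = (0 17 6 12 11 2 16)(1 9 10)(4 15 7 14)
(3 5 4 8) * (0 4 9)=(0 4 8 3 5 9)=[4, 1, 2, 5, 8, 9, 6, 7, 3, 0]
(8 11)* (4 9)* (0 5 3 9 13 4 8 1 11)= (0 5 3 9 8)(1 11)(4 13)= [5, 11, 2, 9, 13, 3, 6, 7, 0, 8, 10, 1, 12, 4]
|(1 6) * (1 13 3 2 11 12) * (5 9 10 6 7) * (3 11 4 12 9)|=|(1 7 5 3 2 4 12)(6 13 11 9 10)|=35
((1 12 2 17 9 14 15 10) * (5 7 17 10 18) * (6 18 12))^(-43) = (1 17 2 5 15 6 9 10 7 12 18 14) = ((1 6 18 5 7 17 9 14 15 12 2 10))^(-43)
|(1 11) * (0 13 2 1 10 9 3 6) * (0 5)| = |(0 13 2 1 11 10 9 3 6 5)| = 10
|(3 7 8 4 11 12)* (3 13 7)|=6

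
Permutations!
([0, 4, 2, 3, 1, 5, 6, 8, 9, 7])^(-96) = [0, 1, 2, 3, 4, 5, 6, 7, 8, 9]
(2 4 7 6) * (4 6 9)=[0, 1, 6, 3, 7, 5, 2, 9, 8, 4]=(2 6)(4 7 9)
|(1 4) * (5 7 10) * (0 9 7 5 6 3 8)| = |(0 9 7 10 6 3 8)(1 4)| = 14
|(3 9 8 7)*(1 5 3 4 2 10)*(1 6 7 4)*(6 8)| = |(1 5 3 9 6 7)(2 10 8 4)| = 12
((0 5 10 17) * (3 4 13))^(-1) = ((0 5 10 17)(3 4 13))^(-1) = (0 17 10 5)(3 13 4)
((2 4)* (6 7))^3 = ((2 4)(6 7))^3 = (2 4)(6 7)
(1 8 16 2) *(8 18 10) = (1 18 10 8 16 2) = [0, 18, 1, 3, 4, 5, 6, 7, 16, 9, 8, 11, 12, 13, 14, 15, 2, 17, 10]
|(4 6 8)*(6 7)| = |(4 7 6 8)| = 4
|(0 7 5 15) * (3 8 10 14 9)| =|(0 7 5 15)(3 8 10 14 9)| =20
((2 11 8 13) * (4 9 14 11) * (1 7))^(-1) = (1 7)(2 13 8 11 14 9 4)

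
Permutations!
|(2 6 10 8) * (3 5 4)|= |(2 6 10 8)(3 5 4)|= 12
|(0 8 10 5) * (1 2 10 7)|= 7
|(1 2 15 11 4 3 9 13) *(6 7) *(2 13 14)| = |(1 13)(2 15 11 4 3 9 14)(6 7)| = 14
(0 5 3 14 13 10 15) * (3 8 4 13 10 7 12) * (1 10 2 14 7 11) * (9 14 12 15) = [5, 10, 12, 7, 13, 8, 6, 15, 4, 14, 9, 1, 3, 11, 2, 0] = (0 5 8 4 13 11 1 10 9 14 2 12 3 7 15)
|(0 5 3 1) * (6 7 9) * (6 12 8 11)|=12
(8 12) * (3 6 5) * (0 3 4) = (0 3 6 5 4)(8 12) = [3, 1, 2, 6, 0, 4, 5, 7, 12, 9, 10, 11, 8]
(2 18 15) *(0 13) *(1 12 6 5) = (0 13)(1 12 6 5)(2 18 15) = [13, 12, 18, 3, 4, 1, 5, 7, 8, 9, 10, 11, 6, 0, 14, 2, 16, 17, 15]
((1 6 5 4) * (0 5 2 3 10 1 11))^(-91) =(0 5 4 11)(1 10 3 2 6)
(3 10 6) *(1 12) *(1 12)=(12)(3 10 6)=[0, 1, 2, 10, 4, 5, 3, 7, 8, 9, 6, 11, 12]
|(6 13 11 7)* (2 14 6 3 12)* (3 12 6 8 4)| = |(2 14 8 4 3 6 13 11 7 12)| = 10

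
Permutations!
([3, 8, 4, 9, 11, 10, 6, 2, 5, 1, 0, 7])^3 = (0 1 10 9 5 3 8)(2 7 11 4)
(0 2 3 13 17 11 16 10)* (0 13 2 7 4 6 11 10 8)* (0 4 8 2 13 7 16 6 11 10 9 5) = [16, 1, 3, 13, 11, 0, 10, 8, 4, 5, 7, 6, 12, 17, 14, 15, 2, 9] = (0 16 2 3 13 17 9 5)(4 11 6 10 7 8)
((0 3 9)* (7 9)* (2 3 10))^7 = (0 10 2 3 7 9) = ((0 10 2 3 7 9))^7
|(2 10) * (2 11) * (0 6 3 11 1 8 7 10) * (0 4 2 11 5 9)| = |(11)(0 6 3 5 9)(1 8 7 10)(2 4)| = 20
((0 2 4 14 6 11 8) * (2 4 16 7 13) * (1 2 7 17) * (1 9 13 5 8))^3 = (0 6 2 9 5 4 11 16 13 8 14 1 17 7)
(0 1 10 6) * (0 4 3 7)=[1, 10, 2, 7, 3, 5, 4, 0, 8, 9, 6]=(0 1 10 6 4 3 7)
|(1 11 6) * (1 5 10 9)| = |(1 11 6 5 10 9)| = 6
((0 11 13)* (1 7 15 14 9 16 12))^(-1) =((0 11 13)(1 7 15 14 9 16 12))^(-1) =(0 13 11)(1 12 16 9 14 15 7)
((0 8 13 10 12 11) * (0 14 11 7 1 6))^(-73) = ((0 8 13 10 12 7 1 6)(11 14))^(-73) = (0 6 1 7 12 10 13 8)(11 14)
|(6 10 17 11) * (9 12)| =|(6 10 17 11)(9 12)| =4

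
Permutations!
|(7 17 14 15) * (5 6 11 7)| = |(5 6 11 7 17 14 15)| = 7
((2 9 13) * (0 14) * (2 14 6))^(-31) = (0 14 13 9 2 6)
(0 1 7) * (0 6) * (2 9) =(0 1 7 6)(2 9) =[1, 7, 9, 3, 4, 5, 0, 6, 8, 2]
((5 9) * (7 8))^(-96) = ((5 9)(7 8))^(-96) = (9)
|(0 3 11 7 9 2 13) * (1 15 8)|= 21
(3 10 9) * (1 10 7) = (1 10 9 3 7) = [0, 10, 2, 7, 4, 5, 6, 1, 8, 3, 9]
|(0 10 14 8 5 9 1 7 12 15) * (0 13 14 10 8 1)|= |(0 8 5 9)(1 7 12 15 13 14)|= 12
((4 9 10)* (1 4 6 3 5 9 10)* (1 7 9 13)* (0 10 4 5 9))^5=((0 10 6 3 9 7)(1 5 13))^5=(0 7 9 3 6 10)(1 13 5)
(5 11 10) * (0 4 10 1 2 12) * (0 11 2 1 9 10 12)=(0 4 12 11 9 10 5 2)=[4, 1, 0, 3, 12, 2, 6, 7, 8, 10, 5, 9, 11]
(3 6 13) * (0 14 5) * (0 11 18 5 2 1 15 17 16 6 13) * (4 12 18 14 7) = (0 7 4 12 18 5 11 14 2 1 15 17 16 6)(3 13) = [7, 15, 1, 13, 12, 11, 0, 4, 8, 9, 10, 14, 18, 3, 2, 17, 6, 16, 5]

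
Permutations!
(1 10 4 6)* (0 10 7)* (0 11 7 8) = [10, 8, 2, 3, 6, 5, 1, 11, 0, 9, 4, 7] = (0 10 4 6 1 8)(7 11)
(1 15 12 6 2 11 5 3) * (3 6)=(1 15 12 3)(2 11 5 6)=[0, 15, 11, 1, 4, 6, 2, 7, 8, 9, 10, 5, 3, 13, 14, 12]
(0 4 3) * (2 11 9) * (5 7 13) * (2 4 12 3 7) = (0 12 3)(2 11 9 4 7 13 5) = [12, 1, 11, 0, 7, 2, 6, 13, 8, 4, 10, 9, 3, 5]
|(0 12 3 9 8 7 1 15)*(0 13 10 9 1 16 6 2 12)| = 12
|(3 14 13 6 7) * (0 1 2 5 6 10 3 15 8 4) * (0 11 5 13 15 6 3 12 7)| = |(0 1 2 13 10 12 7 6)(3 14 15 8 4 11 5)| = 56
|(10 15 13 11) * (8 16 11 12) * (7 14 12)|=|(7 14 12 8 16 11 10 15 13)|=9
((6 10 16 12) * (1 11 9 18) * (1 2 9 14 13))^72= (18)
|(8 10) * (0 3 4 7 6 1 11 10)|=9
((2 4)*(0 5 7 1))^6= (0 7)(1 5)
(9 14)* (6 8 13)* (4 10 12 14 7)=(4 10 12 14 9 7)(6 8 13)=[0, 1, 2, 3, 10, 5, 8, 4, 13, 7, 12, 11, 14, 6, 9]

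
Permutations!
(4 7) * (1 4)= (1 4 7)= [0, 4, 2, 3, 7, 5, 6, 1]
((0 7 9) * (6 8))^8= ((0 7 9)(6 8))^8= (0 9 7)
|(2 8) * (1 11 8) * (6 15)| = |(1 11 8 2)(6 15)| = 4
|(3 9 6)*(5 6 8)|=5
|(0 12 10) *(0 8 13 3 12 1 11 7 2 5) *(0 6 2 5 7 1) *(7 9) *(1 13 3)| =60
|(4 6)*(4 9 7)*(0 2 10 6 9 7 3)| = 8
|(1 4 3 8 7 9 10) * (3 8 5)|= 6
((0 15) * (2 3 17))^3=(17)(0 15)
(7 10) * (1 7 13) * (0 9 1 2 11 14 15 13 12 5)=[9, 7, 11, 3, 4, 0, 6, 10, 8, 1, 12, 14, 5, 2, 15, 13]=(0 9 1 7 10 12 5)(2 11 14 15 13)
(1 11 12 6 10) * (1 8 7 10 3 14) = (1 11 12 6 3 14)(7 10 8) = [0, 11, 2, 14, 4, 5, 3, 10, 7, 9, 8, 12, 6, 13, 1]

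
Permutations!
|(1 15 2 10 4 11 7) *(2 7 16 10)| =|(1 15 7)(4 11 16 10)| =12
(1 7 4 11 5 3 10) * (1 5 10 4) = (1 7)(3 4 11 10 5) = [0, 7, 2, 4, 11, 3, 6, 1, 8, 9, 5, 10]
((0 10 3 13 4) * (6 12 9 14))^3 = (0 13 10 4 3)(6 14 9 12)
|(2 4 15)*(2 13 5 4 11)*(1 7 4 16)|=14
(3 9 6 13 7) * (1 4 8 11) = (1 4 8 11)(3 9 6 13 7) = [0, 4, 2, 9, 8, 5, 13, 3, 11, 6, 10, 1, 12, 7]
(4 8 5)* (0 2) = [2, 1, 0, 3, 8, 4, 6, 7, 5] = (0 2)(4 8 5)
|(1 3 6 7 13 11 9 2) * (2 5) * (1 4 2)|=|(1 3 6 7 13 11 9 5)(2 4)|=8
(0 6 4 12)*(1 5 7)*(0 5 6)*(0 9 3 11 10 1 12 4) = (0 9 3 11 10 1 6)(5 7 12) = [9, 6, 2, 11, 4, 7, 0, 12, 8, 3, 1, 10, 5]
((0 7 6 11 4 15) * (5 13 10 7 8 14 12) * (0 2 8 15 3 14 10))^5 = ((0 15 2 8 10 7 6 11 4 3 14 12 5 13))^5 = (0 7 14 15 6 12 2 11 5 8 4 13 10 3)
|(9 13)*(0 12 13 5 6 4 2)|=8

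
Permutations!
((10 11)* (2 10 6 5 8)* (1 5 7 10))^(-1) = ((1 5 8 2)(6 7 10 11))^(-1) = (1 2 8 5)(6 11 10 7)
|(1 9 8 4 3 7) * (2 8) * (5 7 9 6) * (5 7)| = 15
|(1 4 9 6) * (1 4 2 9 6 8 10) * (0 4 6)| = 10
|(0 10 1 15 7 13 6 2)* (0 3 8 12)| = 11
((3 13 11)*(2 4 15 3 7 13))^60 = (15)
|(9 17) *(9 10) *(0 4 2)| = |(0 4 2)(9 17 10)| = 3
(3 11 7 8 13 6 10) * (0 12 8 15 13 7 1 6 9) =(0 12 8 7 15 13 9)(1 6 10 3 11) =[12, 6, 2, 11, 4, 5, 10, 15, 7, 0, 3, 1, 8, 9, 14, 13]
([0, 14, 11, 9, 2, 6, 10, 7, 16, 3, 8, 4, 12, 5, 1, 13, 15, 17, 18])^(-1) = [0, 14, 4, 9, 11, 13, 5, 7, 10, 3, 6, 2, 12, 15, 1, 16, 8, 17, 18]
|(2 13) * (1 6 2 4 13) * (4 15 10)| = 12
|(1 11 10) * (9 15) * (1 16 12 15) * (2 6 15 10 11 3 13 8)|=24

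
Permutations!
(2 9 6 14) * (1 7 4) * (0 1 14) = (0 1 7 4 14 2 9 6) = [1, 7, 9, 3, 14, 5, 0, 4, 8, 6, 10, 11, 12, 13, 2]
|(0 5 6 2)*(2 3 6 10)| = 4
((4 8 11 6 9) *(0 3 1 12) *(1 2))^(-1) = ((0 3 2 1 12)(4 8 11 6 9))^(-1) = (0 12 1 2 3)(4 9 6 11 8)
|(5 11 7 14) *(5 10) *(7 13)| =6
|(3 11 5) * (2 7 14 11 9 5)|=|(2 7 14 11)(3 9 5)|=12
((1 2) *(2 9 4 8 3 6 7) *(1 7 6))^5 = ((1 9 4 8 3)(2 7))^5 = (9)(2 7)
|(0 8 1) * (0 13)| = |(0 8 1 13)| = 4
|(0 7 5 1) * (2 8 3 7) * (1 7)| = |(0 2 8 3 1)(5 7)| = 10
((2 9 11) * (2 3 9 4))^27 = (11)(2 4)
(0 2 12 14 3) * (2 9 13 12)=(0 9 13 12 14 3)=[9, 1, 2, 0, 4, 5, 6, 7, 8, 13, 10, 11, 14, 12, 3]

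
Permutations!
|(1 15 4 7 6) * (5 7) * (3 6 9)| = 8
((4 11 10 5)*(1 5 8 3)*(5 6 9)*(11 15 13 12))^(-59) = (1 6 9 5 4 15 13 12 11 10 8 3)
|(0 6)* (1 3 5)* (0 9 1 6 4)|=10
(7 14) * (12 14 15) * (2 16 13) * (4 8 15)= (2 16 13)(4 8 15 12 14 7)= [0, 1, 16, 3, 8, 5, 6, 4, 15, 9, 10, 11, 14, 2, 7, 12, 13]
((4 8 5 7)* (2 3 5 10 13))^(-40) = ((2 3 5 7 4 8 10 13))^(-40) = (13)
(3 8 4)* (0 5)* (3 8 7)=(0 5)(3 7)(4 8)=[5, 1, 2, 7, 8, 0, 6, 3, 4]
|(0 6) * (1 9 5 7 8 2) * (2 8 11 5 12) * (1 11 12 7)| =14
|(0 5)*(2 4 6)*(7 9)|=|(0 5)(2 4 6)(7 9)|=6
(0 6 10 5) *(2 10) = (0 6 2 10 5) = [6, 1, 10, 3, 4, 0, 2, 7, 8, 9, 5]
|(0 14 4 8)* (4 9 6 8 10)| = 10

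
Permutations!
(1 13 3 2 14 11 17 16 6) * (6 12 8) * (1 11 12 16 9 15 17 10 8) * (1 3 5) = (1 13 5)(2 14 12 3)(6 11 10 8)(9 15 17) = [0, 13, 14, 2, 4, 1, 11, 7, 6, 15, 8, 10, 3, 5, 12, 17, 16, 9]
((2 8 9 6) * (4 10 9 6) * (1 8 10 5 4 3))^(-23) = ((1 8 6 2 10 9 3)(4 5))^(-23) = (1 9 2 8 3 10 6)(4 5)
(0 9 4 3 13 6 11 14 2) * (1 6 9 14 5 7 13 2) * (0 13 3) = (0 14 1 6 11 5 7 3 2 13 9 4) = [14, 6, 13, 2, 0, 7, 11, 3, 8, 4, 10, 5, 12, 9, 1]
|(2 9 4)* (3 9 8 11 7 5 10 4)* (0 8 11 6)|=6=|(0 8 6)(2 11 7 5 10 4)(3 9)|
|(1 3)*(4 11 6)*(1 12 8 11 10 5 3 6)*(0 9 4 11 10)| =15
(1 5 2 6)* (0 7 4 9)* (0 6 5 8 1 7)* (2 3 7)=(1 8)(2 5 3 7 4 9 6)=[0, 8, 5, 7, 9, 3, 2, 4, 1, 6]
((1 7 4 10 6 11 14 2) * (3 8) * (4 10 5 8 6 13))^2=((1 7 10 13 4 5 8 3 6 11 14 2))^2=(1 10 4 8 6 14)(2 7 13 5 3 11)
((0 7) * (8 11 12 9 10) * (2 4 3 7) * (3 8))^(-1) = (0 7 3 10 9 12 11 8 4 2)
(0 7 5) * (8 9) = (0 7 5)(8 9) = [7, 1, 2, 3, 4, 0, 6, 5, 9, 8]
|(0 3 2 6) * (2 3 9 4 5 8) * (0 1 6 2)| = 10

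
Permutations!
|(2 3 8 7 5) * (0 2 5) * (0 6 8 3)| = 6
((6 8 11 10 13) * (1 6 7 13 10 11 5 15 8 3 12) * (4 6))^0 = ((1 4 6 3 12)(5 15 8)(7 13))^0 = (15)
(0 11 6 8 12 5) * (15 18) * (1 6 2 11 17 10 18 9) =(0 17 10 18 15 9 1 6 8 12 5)(2 11) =[17, 6, 11, 3, 4, 0, 8, 7, 12, 1, 18, 2, 5, 13, 14, 9, 16, 10, 15]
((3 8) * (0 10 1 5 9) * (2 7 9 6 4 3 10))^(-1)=(0 9 7 2)(1 10 8 3 4 6 5)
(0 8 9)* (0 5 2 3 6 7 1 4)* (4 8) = (0 4)(1 8 9 5 2 3 6 7) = [4, 8, 3, 6, 0, 2, 7, 1, 9, 5]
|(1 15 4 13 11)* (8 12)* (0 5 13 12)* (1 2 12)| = 21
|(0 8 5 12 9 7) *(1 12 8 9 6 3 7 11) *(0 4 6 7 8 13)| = |(0 9 11 1 12 7 4 6 3 8 5 13)| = 12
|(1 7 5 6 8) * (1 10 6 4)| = 12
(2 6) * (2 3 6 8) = (2 8)(3 6) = [0, 1, 8, 6, 4, 5, 3, 7, 2]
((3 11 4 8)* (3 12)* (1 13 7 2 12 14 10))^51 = ((1 13 7 2 12 3 11 4 8 14 10))^51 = (1 4 2 10 11 7 14 3 13 8 12)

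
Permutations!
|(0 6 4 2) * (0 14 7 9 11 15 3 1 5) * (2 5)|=|(0 6 4 5)(1 2 14 7 9 11 15 3)|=8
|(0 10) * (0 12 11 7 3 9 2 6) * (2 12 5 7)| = |(0 10 5 7 3 9 12 11 2 6)| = 10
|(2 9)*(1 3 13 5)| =4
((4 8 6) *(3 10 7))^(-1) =(3 7 10)(4 6 8)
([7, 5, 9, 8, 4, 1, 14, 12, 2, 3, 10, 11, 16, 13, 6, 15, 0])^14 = (0 12)(2 3)(7 16)(8 9)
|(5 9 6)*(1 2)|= |(1 2)(5 9 6)|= 6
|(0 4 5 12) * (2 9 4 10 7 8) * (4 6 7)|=|(0 10 4 5 12)(2 9 6 7 8)|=5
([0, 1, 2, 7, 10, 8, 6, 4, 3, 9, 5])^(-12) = (10)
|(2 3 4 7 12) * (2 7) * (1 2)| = 4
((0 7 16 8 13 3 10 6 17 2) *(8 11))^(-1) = ((0 7 16 11 8 13 3 10 6 17 2))^(-1) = (0 2 17 6 10 3 13 8 11 16 7)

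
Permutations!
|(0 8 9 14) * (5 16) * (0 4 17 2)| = 14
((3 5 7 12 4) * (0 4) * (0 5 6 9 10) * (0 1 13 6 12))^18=(1 9 13 10 6)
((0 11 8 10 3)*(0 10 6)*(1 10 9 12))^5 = ((0 11 8 6)(1 10 3 9 12))^5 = (12)(0 11 8 6)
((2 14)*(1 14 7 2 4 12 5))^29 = (1 5 12 4 14)(2 7)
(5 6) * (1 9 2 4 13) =(1 9 2 4 13)(5 6) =[0, 9, 4, 3, 13, 6, 5, 7, 8, 2, 10, 11, 12, 1]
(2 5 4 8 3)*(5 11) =(2 11 5 4 8 3) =[0, 1, 11, 2, 8, 4, 6, 7, 3, 9, 10, 5]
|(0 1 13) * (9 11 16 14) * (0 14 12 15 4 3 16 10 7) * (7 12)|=13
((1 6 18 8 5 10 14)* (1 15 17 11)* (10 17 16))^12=(1 17 8 6 11 5 18)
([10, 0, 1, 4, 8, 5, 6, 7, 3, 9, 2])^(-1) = [1, 2, 10, 8, 3, 5, 6, 7, 4, 9, 0]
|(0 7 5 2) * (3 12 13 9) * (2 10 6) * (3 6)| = |(0 7 5 10 3 12 13 9 6 2)| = 10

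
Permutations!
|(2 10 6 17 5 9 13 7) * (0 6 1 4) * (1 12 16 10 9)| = 12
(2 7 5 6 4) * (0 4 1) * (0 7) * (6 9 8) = (0 4 2)(1 7 5 9 8 6) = [4, 7, 0, 3, 2, 9, 1, 5, 6, 8]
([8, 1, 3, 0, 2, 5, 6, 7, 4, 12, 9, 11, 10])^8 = (0 2 8 3 4)(9 10 12)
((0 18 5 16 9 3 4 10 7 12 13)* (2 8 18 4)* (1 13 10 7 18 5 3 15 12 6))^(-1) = ((0 4 7 6 1 13)(2 8 5 16 9 15 12 10 18 3))^(-1) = (0 13 1 6 7 4)(2 3 18 10 12 15 9 16 5 8)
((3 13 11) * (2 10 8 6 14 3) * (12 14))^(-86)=(2 12 11 6 13 8 3 10 14)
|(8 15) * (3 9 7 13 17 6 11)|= 14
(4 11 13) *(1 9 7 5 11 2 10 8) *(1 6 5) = [0, 9, 10, 3, 2, 11, 5, 1, 6, 7, 8, 13, 12, 4] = (1 9 7)(2 10 8 6 5 11 13 4)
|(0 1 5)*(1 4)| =4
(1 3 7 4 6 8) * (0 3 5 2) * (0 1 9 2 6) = [3, 5, 1, 7, 0, 6, 8, 4, 9, 2] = (0 3 7 4)(1 5 6 8 9 2)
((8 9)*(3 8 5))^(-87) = (3 8 9 5)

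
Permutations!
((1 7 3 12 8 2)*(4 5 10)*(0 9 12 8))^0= (12)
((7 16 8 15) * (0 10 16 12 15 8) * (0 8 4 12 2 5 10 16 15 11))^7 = ((0 16 8 4 12 11)(2 5 10 15 7))^7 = (0 16 8 4 12 11)(2 10 7 5 15)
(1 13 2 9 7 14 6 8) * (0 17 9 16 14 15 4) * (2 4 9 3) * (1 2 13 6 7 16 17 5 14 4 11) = [5, 6, 17, 13, 0, 14, 8, 15, 2, 16, 10, 1, 12, 11, 7, 9, 4, 3] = (0 5 14 7 15 9 16 4)(1 6 8 2 17 3 13 11)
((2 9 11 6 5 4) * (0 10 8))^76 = (0 10 8)(2 5 11)(4 6 9) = ((0 10 8)(2 9 11 6 5 4))^76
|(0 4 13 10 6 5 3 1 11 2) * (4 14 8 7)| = 13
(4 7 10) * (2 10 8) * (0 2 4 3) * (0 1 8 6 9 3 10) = (10)(0 2)(1 8 4 7 6 9 3) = [2, 8, 0, 1, 7, 5, 9, 6, 4, 3, 10]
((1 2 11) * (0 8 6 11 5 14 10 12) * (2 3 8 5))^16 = (0 5 14 10 12)(1 3 8 6 11) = ((0 5 14 10 12)(1 3 8 6 11))^16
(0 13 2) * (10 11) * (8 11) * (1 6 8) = [13, 6, 0, 3, 4, 5, 8, 7, 11, 9, 1, 10, 12, 2] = (0 13 2)(1 6 8 11 10)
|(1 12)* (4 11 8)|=|(1 12)(4 11 8)|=6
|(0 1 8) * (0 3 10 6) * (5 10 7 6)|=6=|(0 1 8 3 7 6)(5 10)|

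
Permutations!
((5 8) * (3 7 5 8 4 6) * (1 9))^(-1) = ((1 9)(3 7 5 4 6))^(-1) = (1 9)(3 6 4 5 7)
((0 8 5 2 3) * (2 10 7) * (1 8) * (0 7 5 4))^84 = (10)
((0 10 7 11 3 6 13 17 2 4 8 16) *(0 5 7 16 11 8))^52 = (17)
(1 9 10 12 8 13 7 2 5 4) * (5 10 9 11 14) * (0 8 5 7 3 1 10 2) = (0 8 13 3 1 11 14 7)(4 10 12 5) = [8, 11, 2, 1, 10, 4, 6, 0, 13, 9, 12, 14, 5, 3, 7]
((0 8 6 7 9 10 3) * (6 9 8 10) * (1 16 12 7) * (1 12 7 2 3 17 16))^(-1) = (0 3 2 12 6 9 8 7 16 17 10)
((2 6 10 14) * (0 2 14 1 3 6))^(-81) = (14)(0 2)(1 10 6 3)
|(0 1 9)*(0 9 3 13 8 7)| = 6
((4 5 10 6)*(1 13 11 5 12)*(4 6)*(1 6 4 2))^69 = (1 5)(2 11)(10 13)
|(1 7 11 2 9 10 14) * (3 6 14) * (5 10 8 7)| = |(1 5 10 3 6 14)(2 9 8 7 11)| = 30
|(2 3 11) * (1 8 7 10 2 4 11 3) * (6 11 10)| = 8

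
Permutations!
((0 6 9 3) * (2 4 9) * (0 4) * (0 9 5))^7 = (9)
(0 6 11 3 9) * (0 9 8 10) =(0 6 11 3 8 10) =[6, 1, 2, 8, 4, 5, 11, 7, 10, 9, 0, 3]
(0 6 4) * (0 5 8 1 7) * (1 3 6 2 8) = (0 2 8 3 6 4 5 1 7) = [2, 7, 8, 6, 5, 1, 4, 0, 3]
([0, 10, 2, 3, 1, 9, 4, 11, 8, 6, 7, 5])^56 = (11)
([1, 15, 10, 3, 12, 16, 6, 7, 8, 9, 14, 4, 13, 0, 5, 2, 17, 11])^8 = [17, 11, 12, 3, 14, 1, 6, 7, 8, 9, 13, 10, 5, 16, 0, 4, 15, 2]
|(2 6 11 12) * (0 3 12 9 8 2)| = 15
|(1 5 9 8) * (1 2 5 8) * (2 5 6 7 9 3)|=|(1 8 5 3 2 6 7 9)|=8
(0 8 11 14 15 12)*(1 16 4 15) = (0 8 11 14 1 16 4 15 12) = [8, 16, 2, 3, 15, 5, 6, 7, 11, 9, 10, 14, 0, 13, 1, 12, 4]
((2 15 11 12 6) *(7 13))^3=((2 15 11 12 6)(7 13))^3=(2 12 15 6 11)(7 13)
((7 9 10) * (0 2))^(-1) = ((0 2)(7 9 10))^(-1) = (0 2)(7 10 9)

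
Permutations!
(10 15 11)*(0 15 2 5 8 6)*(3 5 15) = [3, 1, 15, 5, 4, 8, 0, 7, 6, 9, 2, 10, 12, 13, 14, 11] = (0 3 5 8 6)(2 15 11 10)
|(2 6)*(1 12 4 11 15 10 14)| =|(1 12 4 11 15 10 14)(2 6)| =14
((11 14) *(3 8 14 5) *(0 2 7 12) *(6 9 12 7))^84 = (0 12 9 6 2)(3 5 11 14 8)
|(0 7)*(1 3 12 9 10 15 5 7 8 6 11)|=12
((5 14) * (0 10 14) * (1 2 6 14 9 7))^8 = (0 5 14 6 2 1 7 9 10)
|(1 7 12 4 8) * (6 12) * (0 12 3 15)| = 9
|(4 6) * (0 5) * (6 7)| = |(0 5)(4 7 6)| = 6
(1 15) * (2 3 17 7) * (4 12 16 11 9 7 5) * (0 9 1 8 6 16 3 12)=(0 9 7 2 12 3 17 5 4)(1 15 8 6 16 11)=[9, 15, 12, 17, 0, 4, 16, 2, 6, 7, 10, 1, 3, 13, 14, 8, 11, 5]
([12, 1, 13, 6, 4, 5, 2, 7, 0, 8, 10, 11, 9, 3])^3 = [8, 1, 6, 13, 4, 5, 3, 7, 9, 12, 10, 11, 0, 2]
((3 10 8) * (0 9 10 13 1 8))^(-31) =(0 10 9)(1 8 3 13)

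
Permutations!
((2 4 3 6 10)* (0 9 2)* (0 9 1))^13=((0 1)(2 4 3 6 10 9))^13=(0 1)(2 4 3 6 10 9)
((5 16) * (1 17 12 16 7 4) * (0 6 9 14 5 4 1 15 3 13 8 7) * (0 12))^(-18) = ((0 6 9 14 5 12 16 4 15 3 13 8 7 1 17))^(-18) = (0 7 3 16 14)(1 13 4 5 6)(8 15 12 9 17)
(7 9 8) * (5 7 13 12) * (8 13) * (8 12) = (5 7 9 13 8 12) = [0, 1, 2, 3, 4, 7, 6, 9, 12, 13, 10, 11, 5, 8]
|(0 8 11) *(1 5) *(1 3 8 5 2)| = 10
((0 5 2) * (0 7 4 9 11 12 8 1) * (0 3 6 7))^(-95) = ((0 5 2)(1 3 6 7 4 9 11 12 8))^(-95) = (0 5 2)(1 4 8 7 12 6 11 3 9)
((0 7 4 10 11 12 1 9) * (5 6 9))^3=((0 7 4 10 11 12 1 5 6 9))^3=(0 10 1 9 4 12 6 7 11 5)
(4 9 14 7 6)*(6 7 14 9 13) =(14)(4 13 6) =[0, 1, 2, 3, 13, 5, 4, 7, 8, 9, 10, 11, 12, 6, 14]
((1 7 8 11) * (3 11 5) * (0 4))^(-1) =((0 4)(1 7 8 5 3 11))^(-1) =(0 4)(1 11 3 5 8 7)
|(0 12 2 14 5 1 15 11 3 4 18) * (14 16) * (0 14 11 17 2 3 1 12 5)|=42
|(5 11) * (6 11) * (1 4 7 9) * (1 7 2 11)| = 6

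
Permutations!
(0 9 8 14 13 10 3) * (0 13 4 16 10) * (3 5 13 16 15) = (0 9 8 14 4 15 3 16 10 5 13) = [9, 1, 2, 16, 15, 13, 6, 7, 14, 8, 5, 11, 12, 0, 4, 3, 10]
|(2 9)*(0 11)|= 2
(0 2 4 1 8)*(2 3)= [3, 8, 4, 2, 1, 5, 6, 7, 0]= (0 3 2 4 1 8)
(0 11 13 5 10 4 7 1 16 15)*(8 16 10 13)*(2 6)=(0 11 8 16 15)(1 10 4 7)(2 6)(5 13)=[11, 10, 6, 3, 7, 13, 2, 1, 16, 9, 4, 8, 12, 5, 14, 0, 15]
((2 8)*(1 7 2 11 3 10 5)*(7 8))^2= ((1 8 11 3 10 5)(2 7))^2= (1 11 10)(3 5 8)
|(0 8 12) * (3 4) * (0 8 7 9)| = |(0 7 9)(3 4)(8 12)| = 6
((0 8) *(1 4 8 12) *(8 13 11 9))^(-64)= ((0 12 1 4 13 11 9 8))^(-64)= (13)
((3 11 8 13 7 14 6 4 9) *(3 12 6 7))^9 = ((3 11 8 13)(4 9 12 6)(7 14))^9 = (3 11 8 13)(4 9 12 6)(7 14)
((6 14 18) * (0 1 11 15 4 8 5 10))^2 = (0 11 4 5)(1 15 8 10)(6 18 14)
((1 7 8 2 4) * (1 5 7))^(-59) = ((2 4 5 7 8))^(-59) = (2 4 5 7 8)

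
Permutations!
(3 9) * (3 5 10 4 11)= (3 9 5 10 4 11)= [0, 1, 2, 9, 11, 10, 6, 7, 8, 5, 4, 3]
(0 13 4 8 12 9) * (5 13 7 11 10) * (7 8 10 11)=(0 8 12 9)(4 10 5 13)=[8, 1, 2, 3, 10, 13, 6, 7, 12, 0, 5, 11, 9, 4]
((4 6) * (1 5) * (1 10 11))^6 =((1 5 10 11)(4 6))^6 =(1 10)(5 11)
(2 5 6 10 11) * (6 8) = (2 5 8 6 10 11) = [0, 1, 5, 3, 4, 8, 10, 7, 6, 9, 11, 2]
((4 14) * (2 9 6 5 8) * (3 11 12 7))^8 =(14)(2 5 9 8 6) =((2 9 6 5 8)(3 11 12 7)(4 14))^8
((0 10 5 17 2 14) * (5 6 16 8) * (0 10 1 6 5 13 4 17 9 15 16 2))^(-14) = (17)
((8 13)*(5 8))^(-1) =((5 8 13))^(-1) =(5 13 8)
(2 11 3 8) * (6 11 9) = (2 9 6 11 3 8) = [0, 1, 9, 8, 4, 5, 11, 7, 2, 6, 10, 3]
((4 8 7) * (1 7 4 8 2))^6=((1 7 8 4 2))^6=(1 7 8 4 2)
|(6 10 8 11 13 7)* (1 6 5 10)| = 6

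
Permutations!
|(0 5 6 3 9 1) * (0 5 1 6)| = 3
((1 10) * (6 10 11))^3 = (1 10 6 11)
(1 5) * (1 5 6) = [0, 6, 2, 3, 4, 5, 1] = (1 6)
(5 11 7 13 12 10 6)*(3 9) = [0, 1, 2, 9, 4, 11, 5, 13, 8, 3, 6, 7, 10, 12] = (3 9)(5 11 7 13 12 10 6)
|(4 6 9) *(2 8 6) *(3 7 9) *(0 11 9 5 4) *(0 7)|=10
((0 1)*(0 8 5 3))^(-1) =((0 1 8 5 3))^(-1) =(0 3 5 8 1)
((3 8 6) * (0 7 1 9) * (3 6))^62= ((0 7 1 9)(3 8))^62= (0 1)(7 9)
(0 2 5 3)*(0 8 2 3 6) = [3, 1, 5, 8, 4, 6, 0, 7, 2] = (0 3 8 2 5 6)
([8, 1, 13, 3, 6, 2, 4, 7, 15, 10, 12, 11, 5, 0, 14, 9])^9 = (15)(4 6)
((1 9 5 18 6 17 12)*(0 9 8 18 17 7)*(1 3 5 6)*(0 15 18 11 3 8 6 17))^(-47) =((0 9 17 12 8 11 3 5)(1 6 7 15 18))^(-47) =(0 9 17 12 8 11 3 5)(1 15 6 18 7)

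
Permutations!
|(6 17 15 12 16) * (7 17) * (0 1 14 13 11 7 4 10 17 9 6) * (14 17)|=24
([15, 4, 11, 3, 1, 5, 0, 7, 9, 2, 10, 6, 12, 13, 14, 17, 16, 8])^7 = [6, 4, 9, 3, 1, 5, 11, 7, 17, 8, 10, 2, 12, 13, 14, 0, 16, 15]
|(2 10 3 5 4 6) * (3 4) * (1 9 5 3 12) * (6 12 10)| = 6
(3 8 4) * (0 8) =[8, 1, 2, 0, 3, 5, 6, 7, 4] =(0 8 4 3)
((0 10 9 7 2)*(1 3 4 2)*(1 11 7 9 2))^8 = (11)(0 2 10)(1 4 3)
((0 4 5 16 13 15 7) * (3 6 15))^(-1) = ((0 4 5 16 13 3 6 15 7))^(-1) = (0 7 15 6 3 13 16 5 4)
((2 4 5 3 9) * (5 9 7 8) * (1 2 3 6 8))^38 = (1 4 3)(2 9 7)(5 8 6)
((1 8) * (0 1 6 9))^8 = (0 6 1 9 8)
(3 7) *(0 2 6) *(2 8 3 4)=(0 8 3 7 4 2 6)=[8, 1, 6, 7, 2, 5, 0, 4, 3]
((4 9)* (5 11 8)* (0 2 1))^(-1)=((0 2 1)(4 9)(5 11 8))^(-1)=(0 1 2)(4 9)(5 8 11)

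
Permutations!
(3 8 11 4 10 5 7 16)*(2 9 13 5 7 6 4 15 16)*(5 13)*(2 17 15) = (2 9 5 6 4 10 7 17 15 16 3 8 11) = [0, 1, 9, 8, 10, 6, 4, 17, 11, 5, 7, 2, 12, 13, 14, 16, 3, 15]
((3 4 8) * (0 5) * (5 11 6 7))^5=(11)(3 8 4)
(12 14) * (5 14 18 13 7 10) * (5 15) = (5 14 12 18 13 7 10 15) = [0, 1, 2, 3, 4, 14, 6, 10, 8, 9, 15, 11, 18, 7, 12, 5, 16, 17, 13]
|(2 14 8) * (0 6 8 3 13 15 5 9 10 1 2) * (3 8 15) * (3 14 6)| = |(0 3 13 14 8)(1 2 6 15 5 9 10)| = 35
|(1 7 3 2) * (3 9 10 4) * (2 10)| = 12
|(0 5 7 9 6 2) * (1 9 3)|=8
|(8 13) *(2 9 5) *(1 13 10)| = 12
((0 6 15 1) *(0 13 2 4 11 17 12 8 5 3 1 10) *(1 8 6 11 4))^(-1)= ((0 11 17 12 6 15 10)(1 13 2)(3 8 5))^(-1)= (0 10 15 6 12 17 11)(1 2 13)(3 5 8)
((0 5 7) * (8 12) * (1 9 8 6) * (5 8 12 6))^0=(12)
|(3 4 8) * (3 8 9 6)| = |(3 4 9 6)| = 4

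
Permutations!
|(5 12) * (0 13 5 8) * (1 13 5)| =|(0 5 12 8)(1 13)| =4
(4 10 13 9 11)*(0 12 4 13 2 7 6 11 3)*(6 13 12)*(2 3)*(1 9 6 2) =(0 2 7 13 6 11 12 4 10 3)(1 9) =[2, 9, 7, 0, 10, 5, 11, 13, 8, 1, 3, 12, 4, 6]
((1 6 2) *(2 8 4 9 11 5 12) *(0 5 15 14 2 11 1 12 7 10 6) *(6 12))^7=((0 5 7 10 12 11 15 14 2 6 8 4 9 1))^7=(0 14)(1 15)(2 5)(4 12)(6 7)(8 10)(9 11)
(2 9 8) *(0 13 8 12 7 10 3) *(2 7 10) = [13, 1, 9, 0, 4, 5, 6, 2, 7, 12, 3, 11, 10, 8] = (0 13 8 7 2 9 12 10 3)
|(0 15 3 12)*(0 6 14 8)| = 7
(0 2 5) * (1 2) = (0 1 2 5) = [1, 2, 5, 3, 4, 0]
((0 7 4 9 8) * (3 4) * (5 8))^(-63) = ((0 7 3 4 9 5 8))^(-63) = (9)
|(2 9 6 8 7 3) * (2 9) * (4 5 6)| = |(3 9 4 5 6 8 7)| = 7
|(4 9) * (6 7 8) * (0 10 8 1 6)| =6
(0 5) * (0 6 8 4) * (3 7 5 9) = (0 9 3 7 5 6 8 4) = [9, 1, 2, 7, 0, 6, 8, 5, 4, 3]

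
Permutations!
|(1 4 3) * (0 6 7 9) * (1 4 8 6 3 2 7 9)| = 9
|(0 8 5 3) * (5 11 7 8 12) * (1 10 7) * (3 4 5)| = 30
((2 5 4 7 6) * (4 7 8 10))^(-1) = ((2 5 7 6)(4 8 10))^(-1) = (2 6 7 5)(4 10 8)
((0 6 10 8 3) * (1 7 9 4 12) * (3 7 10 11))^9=((0 6 11 3)(1 10 8 7 9 4 12))^9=(0 6 11 3)(1 8 9 12 10 7 4)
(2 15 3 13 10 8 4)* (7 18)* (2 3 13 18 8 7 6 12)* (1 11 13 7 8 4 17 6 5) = (1 11 13 10 8 17 6 12 2 15 7 4 3 18 5) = [0, 11, 15, 18, 3, 1, 12, 4, 17, 9, 8, 13, 2, 10, 14, 7, 16, 6, 5]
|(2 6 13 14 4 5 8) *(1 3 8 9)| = |(1 3 8 2 6 13 14 4 5 9)| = 10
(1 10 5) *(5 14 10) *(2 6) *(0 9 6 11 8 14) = (0 9 6 2 11 8 14 10)(1 5) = [9, 5, 11, 3, 4, 1, 2, 7, 14, 6, 0, 8, 12, 13, 10]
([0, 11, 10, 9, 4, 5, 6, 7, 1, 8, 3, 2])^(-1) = [0, 8, 11, 10, 4, 5, 6, 7, 9, 3, 2, 1]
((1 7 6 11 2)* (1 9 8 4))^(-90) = ((1 7 6 11 2 9 8 4))^(-90) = (1 8 2 6)(4 9 11 7)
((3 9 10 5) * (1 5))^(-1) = ((1 5 3 9 10))^(-1) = (1 10 9 3 5)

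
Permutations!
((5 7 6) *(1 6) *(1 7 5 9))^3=(9)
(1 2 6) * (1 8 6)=(1 2)(6 8)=[0, 2, 1, 3, 4, 5, 8, 7, 6]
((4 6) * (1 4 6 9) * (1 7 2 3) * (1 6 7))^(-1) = ((1 4 9)(2 3 6 7))^(-1) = (1 9 4)(2 7 6 3)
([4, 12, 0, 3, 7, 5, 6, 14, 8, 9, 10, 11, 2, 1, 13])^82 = (0 7 13 12)(1 2 4 14)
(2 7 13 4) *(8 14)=(2 7 13 4)(8 14)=[0, 1, 7, 3, 2, 5, 6, 13, 14, 9, 10, 11, 12, 4, 8]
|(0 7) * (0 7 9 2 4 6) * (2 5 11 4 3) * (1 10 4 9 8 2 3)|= 21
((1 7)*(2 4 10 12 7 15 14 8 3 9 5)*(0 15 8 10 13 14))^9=(0 15)(1 10 4 9)(2 3 7 14)(5 8 12 13)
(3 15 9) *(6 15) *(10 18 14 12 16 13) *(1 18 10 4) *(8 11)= (1 18 14 12 16 13 4)(3 6 15 9)(8 11)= [0, 18, 2, 6, 1, 5, 15, 7, 11, 3, 10, 8, 16, 4, 12, 9, 13, 17, 14]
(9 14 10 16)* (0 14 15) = (0 14 10 16 9 15) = [14, 1, 2, 3, 4, 5, 6, 7, 8, 15, 16, 11, 12, 13, 10, 0, 9]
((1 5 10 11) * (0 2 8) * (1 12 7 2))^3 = (0 10 7)(1 11 2)(5 12 8)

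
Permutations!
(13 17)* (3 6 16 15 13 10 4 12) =(3 6 16 15 13 17 10 4 12) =[0, 1, 2, 6, 12, 5, 16, 7, 8, 9, 4, 11, 3, 17, 14, 13, 15, 10]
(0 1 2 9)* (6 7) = [1, 2, 9, 3, 4, 5, 7, 6, 8, 0] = (0 1 2 9)(6 7)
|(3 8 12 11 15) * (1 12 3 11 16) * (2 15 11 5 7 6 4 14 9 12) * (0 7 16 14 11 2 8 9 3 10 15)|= 12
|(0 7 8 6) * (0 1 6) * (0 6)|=5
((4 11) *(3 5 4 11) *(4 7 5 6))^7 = (11)(3 6 4)(5 7)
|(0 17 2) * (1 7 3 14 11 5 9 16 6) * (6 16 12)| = 9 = |(0 17 2)(1 7 3 14 11 5 9 12 6)|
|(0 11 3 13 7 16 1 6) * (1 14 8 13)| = 5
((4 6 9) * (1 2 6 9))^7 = ((1 2 6)(4 9))^7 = (1 2 6)(4 9)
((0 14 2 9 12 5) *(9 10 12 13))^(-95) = ((0 14 2 10 12 5)(9 13))^(-95) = (0 14 2 10 12 5)(9 13)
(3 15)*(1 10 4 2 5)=(1 10 4 2 5)(3 15)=[0, 10, 5, 15, 2, 1, 6, 7, 8, 9, 4, 11, 12, 13, 14, 3]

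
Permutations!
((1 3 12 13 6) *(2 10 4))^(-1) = (1 6 13 12 3)(2 4 10)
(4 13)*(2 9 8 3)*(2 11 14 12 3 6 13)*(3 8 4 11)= (2 9 4)(6 13 11 14 12 8)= [0, 1, 9, 3, 2, 5, 13, 7, 6, 4, 10, 14, 8, 11, 12]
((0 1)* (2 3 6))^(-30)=((0 1)(2 3 6))^(-30)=(6)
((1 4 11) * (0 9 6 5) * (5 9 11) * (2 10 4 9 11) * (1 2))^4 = (0 11 5 6 4 9 10 1 2)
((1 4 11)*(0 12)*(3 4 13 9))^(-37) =((0 12)(1 13 9 3 4 11))^(-37) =(0 12)(1 11 4 3 9 13)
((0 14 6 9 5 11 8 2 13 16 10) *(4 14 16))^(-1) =(0 10 16)(2 8 11 5 9 6 14 4 13)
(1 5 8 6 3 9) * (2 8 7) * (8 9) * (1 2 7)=(1 5)(2 9)(3 8 6)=[0, 5, 9, 8, 4, 1, 3, 7, 6, 2]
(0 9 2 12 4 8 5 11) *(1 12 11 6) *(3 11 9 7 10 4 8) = (0 7 10 4 3 11)(1 12 8 5 6)(2 9) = [7, 12, 9, 11, 3, 6, 1, 10, 5, 2, 4, 0, 8]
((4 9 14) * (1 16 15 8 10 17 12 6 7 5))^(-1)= (1 5 7 6 12 17 10 8 15 16)(4 14 9)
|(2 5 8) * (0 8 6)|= |(0 8 2 5 6)|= 5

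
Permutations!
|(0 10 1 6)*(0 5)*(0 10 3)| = 4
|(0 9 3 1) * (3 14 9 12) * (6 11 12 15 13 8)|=|(0 15 13 8 6 11 12 3 1)(9 14)|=18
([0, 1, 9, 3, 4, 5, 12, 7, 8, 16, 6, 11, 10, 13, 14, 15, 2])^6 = (16)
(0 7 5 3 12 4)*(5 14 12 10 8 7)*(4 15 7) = (0 5 3 10 8 4)(7 14 12 15) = [5, 1, 2, 10, 0, 3, 6, 14, 4, 9, 8, 11, 15, 13, 12, 7]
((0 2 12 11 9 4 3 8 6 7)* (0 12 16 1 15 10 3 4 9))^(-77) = ((0 2 16 1 15 10 3 8 6 7 12 11))^(-77) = (0 8 16 7 15 11 3 2 6 1 12 10)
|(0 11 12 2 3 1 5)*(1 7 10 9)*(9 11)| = |(0 9 1 5)(2 3 7 10 11 12)| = 12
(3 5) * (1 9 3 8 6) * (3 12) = (1 9 12 3 5 8 6) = [0, 9, 2, 5, 4, 8, 1, 7, 6, 12, 10, 11, 3]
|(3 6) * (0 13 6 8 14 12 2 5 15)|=10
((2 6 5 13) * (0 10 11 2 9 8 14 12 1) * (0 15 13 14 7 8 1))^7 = (0 12 14 5 6 2 11 10)(1 9 13 15)(7 8)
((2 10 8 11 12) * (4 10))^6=(12)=((2 4 10 8 11 12))^6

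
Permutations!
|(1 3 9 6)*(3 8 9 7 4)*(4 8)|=|(1 4 3 7 8 9 6)|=7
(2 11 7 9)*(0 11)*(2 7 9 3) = (0 11 9 7 3 2) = [11, 1, 0, 2, 4, 5, 6, 3, 8, 7, 10, 9]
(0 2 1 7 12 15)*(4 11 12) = (0 2 1 7 4 11 12 15) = [2, 7, 1, 3, 11, 5, 6, 4, 8, 9, 10, 12, 15, 13, 14, 0]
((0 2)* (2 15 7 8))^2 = (0 7 2 15 8)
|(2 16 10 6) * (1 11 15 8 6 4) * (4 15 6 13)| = 10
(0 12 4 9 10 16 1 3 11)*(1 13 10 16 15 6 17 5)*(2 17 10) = (0 12 4 9 16 13 2 17 5 1 3 11)(6 10 15) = [12, 3, 17, 11, 9, 1, 10, 7, 8, 16, 15, 0, 4, 2, 14, 6, 13, 5]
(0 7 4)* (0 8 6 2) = (0 7 4 8 6 2) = [7, 1, 0, 3, 8, 5, 2, 4, 6]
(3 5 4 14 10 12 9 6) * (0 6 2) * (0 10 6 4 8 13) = [4, 1, 10, 5, 14, 8, 3, 7, 13, 2, 12, 11, 9, 0, 6] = (0 4 14 6 3 5 8 13)(2 10 12 9)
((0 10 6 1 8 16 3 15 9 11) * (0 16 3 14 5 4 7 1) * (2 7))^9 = ((0 10 6)(1 8 3 15 9 11 16 14 5 4 2 7))^9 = (1 4 16 15)(2 14 9 8)(3 7 5 11)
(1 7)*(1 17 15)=(1 7 17 15)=[0, 7, 2, 3, 4, 5, 6, 17, 8, 9, 10, 11, 12, 13, 14, 1, 16, 15]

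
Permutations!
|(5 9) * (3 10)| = |(3 10)(5 9)| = 2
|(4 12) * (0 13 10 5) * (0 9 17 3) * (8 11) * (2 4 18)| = 28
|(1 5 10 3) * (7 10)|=|(1 5 7 10 3)|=5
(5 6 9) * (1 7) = (1 7)(5 6 9) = [0, 7, 2, 3, 4, 6, 9, 1, 8, 5]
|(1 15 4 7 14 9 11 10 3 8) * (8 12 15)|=18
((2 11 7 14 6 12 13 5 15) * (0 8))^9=((0 8)(2 11 7 14 6 12 13 5 15))^9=(15)(0 8)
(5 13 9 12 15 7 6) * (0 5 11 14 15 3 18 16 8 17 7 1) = (0 5 13 9 12 3 18 16 8 17 7 6 11 14 15 1) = [5, 0, 2, 18, 4, 13, 11, 6, 17, 12, 10, 14, 3, 9, 15, 1, 8, 7, 16]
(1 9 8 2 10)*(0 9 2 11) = (0 9 8 11)(1 2 10) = [9, 2, 10, 3, 4, 5, 6, 7, 11, 8, 1, 0]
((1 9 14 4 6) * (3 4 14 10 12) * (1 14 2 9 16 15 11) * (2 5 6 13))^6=((1 16 15 11)(2 9 10 12 3 4 13)(5 6 14))^6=(1 15)(2 13 4 3 12 10 9)(11 16)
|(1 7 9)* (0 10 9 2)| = 6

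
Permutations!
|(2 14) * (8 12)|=|(2 14)(8 12)|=2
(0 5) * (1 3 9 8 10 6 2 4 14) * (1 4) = [5, 3, 1, 9, 14, 0, 2, 7, 10, 8, 6, 11, 12, 13, 4] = (0 5)(1 3 9 8 10 6 2)(4 14)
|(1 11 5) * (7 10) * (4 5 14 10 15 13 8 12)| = 11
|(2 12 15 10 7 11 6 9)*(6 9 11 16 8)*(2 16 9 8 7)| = 12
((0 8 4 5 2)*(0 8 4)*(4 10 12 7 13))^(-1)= ((0 10 12 7 13 4 5 2 8))^(-1)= (0 8 2 5 4 13 7 12 10)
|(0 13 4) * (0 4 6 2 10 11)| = |(0 13 6 2 10 11)| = 6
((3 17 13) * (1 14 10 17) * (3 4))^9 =((1 14 10 17 13 4 3))^9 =(1 10 13 3 14 17 4)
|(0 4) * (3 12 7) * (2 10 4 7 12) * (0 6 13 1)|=|(0 7 3 2 10 4 6 13 1)|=9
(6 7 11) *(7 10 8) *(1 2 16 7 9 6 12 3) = (1 2 16 7 11 12 3)(6 10 8 9) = [0, 2, 16, 1, 4, 5, 10, 11, 9, 6, 8, 12, 3, 13, 14, 15, 7]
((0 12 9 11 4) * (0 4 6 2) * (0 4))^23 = (0 9 6 4 12 11 2) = ((0 12 9 11 6 2 4))^23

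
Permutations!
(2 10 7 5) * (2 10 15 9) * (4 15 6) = [0, 1, 6, 3, 15, 10, 4, 5, 8, 2, 7, 11, 12, 13, 14, 9] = (2 6 4 15 9)(5 10 7)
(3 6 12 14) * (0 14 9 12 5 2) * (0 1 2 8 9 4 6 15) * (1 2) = (0 14 3 15)(4 6 5 8 9 12) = [14, 1, 2, 15, 6, 8, 5, 7, 9, 12, 10, 11, 4, 13, 3, 0]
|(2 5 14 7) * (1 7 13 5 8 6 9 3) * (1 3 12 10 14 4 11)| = 13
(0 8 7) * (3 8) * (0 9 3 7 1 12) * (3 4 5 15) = (0 7 9 4 5 15 3 8 1 12) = [7, 12, 2, 8, 5, 15, 6, 9, 1, 4, 10, 11, 0, 13, 14, 3]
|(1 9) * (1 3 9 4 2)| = 6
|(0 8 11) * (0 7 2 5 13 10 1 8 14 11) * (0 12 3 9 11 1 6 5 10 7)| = |(0 14 1 8 12 3 9 11)(2 10 6 5 13 7)| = 24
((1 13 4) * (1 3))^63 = (1 3 4 13)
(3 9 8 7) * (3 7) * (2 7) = (2 7)(3 9 8) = [0, 1, 7, 9, 4, 5, 6, 2, 3, 8]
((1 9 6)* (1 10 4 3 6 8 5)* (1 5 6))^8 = (1 9 8 6 10 4 3)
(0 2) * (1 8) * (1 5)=(0 2)(1 8 5)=[2, 8, 0, 3, 4, 1, 6, 7, 5]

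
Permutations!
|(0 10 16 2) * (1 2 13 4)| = 7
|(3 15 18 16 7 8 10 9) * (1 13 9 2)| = 11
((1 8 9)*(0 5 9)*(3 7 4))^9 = ((0 5 9 1 8)(3 7 4))^9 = (0 8 1 9 5)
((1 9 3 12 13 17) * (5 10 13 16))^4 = (1 16 17 12 13 3 10 9 5)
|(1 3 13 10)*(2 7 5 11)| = |(1 3 13 10)(2 7 5 11)| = 4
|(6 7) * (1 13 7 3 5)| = 6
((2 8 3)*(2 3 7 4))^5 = ((2 8 7 4))^5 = (2 8 7 4)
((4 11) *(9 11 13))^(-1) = (4 11 9 13)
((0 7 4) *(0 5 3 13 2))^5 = (0 13 5 7 2 3 4) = ((0 7 4 5 3 13 2))^5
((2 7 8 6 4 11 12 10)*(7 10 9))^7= (12)(2 10)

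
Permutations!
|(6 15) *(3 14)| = |(3 14)(6 15)| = 2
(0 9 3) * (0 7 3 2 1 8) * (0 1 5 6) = (0 9 2 5 6)(1 8)(3 7) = [9, 8, 5, 7, 4, 6, 0, 3, 1, 2]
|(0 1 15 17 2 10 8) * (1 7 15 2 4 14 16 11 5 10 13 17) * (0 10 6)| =26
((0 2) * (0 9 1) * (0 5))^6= ((0 2 9 1 5))^6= (0 2 9 1 5)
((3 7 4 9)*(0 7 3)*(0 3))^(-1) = (0 3 9 4 7)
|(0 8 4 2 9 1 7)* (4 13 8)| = |(0 4 2 9 1 7)(8 13)| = 6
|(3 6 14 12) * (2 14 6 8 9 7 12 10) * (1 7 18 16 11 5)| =30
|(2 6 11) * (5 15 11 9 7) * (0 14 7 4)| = |(0 14 7 5 15 11 2 6 9 4)| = 10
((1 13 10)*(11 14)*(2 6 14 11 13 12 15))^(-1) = (1 10 13 14 6 2 15 12)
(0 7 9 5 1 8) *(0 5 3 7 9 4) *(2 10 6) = [9, 8, 10, 7, 0, 1, 2, 4, 5, 3, 6] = (0 9 3 7 4)(1 8 5)(2 10 6)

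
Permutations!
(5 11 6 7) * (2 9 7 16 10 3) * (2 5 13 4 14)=(2 9 7 13 4 14)(3 5 11 6 16 10)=[0, 1, 9, 5, 14, 11, 16, 13, 8, 7, 3, 6, 12, 4, 2, 15, 10]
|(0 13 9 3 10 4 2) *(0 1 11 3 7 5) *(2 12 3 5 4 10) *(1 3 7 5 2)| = |(0 13 9 5)(1 11 2 3)(4 12 7)| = 12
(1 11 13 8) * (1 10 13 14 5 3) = (1 11 14 5 3)(8 10 13) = [0, 11, 2, 1, 4, 3, 6, 7, 10, 9, 13, 14, 12, 8, 5]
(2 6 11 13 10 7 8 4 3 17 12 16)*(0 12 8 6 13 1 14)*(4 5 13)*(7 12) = (0 7 6 11 1 14)(2 4 3 17 8 5 13 10 12 16) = [7, 14, 4, 17, 3, 13, 11, 6, 5, 9, 12, 1, 16, 10, 0, 15, 2, 8]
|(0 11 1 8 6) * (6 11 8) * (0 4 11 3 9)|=4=|(0 8 3 9)(1 6 4 11)|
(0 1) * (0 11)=(0 1 11)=[1, 11, 2, 3, 4, 5, 6, 7, 8, 9, 10, 0]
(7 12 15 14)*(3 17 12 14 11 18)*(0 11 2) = (0 11 18 3 17 12 15 2)(7 14) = [11, 1, 0, 17, 4, 5, 6, 14, 8, 9, 10, 18, 15, 13, 7, 2, 16, 12, 3]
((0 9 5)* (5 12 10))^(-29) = (0 9 12 10 5) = ((0 9 12 10 5))^(-29)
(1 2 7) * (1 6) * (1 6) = [0, 2, 7, 3, 4, 5, 6, 1] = (1 2 7)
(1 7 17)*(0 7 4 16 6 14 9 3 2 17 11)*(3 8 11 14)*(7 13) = [13, 4, 17, 2, 16, 5, 3, 14, 11, 8, 10, 0, 12, 7, 9, 15, 6, 1] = (0 13 7 14 9 8 11)(1 4 16 6 3 2 17)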